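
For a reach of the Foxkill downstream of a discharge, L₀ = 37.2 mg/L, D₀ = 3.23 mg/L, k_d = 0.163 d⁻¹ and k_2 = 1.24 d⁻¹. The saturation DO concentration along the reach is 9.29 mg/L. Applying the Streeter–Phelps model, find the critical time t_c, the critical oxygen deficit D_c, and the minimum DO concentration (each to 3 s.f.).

t_c = [1/(k_2−k_d)] ln[(k_2/k_d)(1 − D₀(k_2−k_d)/(k_d L₀))]
= [1/(1.24−0.163)] ln[(1.24/0.163)(1 − 3.23×1.077/(0.163×37.2))]
= (1/1.077) ln[7.607 × 0.4263] = 0.9285 × ln(3.243) = 0.9285 × 1.176 = 1.092 d.
L(t_c) = L₀ e^(−k_d t_c) = 37.2 × 0.8369 = 31.13 mg/L, and at the critical point k_2 D_c = k_d L, so D_c = (0.163/1.24) × 31.13 = 4.092 mg/L.
Minimum DO = C_s − D_c = 9.29 − 4.092 = 5.198 mg/L.

t_c ≈ 1.09 d; D_c ≈ 4.09 mg/L; min DO ≈ 5.20 mg/L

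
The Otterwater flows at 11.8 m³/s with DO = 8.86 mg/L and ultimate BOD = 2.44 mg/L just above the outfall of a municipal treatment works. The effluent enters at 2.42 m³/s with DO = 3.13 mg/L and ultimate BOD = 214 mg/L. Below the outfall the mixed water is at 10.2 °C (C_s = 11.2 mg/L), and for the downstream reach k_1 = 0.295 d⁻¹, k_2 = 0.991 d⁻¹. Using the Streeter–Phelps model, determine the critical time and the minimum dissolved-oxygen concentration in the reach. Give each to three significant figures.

t_c ≈ 1.41 d; minimum DO ≈ 3.66 mg/L

Mixed DO = (11.8×8.86 + 2.42×3.13)/(11.8+2.42) = 112.1/14.22 = 7.885 mg/L.
Mixed L₀ = (11.8×2.44 + 2.42×214)/(14.22) = 546.7/14.22 = 38.44 mg/L.
Initial deficit D₀ = C_s − DO₀ = 11.2 − 7.885 = 3.315 mg/L.
t_c = (1/0.6960) ln[(0.991/0.295)(1 − 3.315×0.6960/(0.295×38.44))] = 1.437 × ln(2.676) = 1.414 d.
D_c = (0.295/0.991) × 38.44 × e^(−0.295×1.414) = 0.2977 × 38.44 × 0.6589 = 7.540 mg/L.
Minimum DO = 11.2 − 7.540 = 3.660 mg/L.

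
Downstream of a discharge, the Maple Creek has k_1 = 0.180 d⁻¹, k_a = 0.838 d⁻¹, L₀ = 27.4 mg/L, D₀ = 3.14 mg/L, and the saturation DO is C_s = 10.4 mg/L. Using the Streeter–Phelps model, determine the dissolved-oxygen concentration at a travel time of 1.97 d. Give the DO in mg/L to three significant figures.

k_1 L₀/(k_a−k_1) = 0.180×27.4/(0.838−0.180) = 4.932/0.6580 = 7.495 mg/L.
e^(−k_1 t) = e^(−0.180×1.970) = 0.7015; e^(−k_a t) = e^(−0.838×1.970) = 0.1919.
D = 7.495 × (0.7015 − 0.1919) + 3.14 × 0.1919 = 3.819 + 0.6025 = 4.422 mg/L.
DO = C_s − D = 10.4 − 4.422 = 5.978 mg/L.

DO ≈ 5.98 mg/L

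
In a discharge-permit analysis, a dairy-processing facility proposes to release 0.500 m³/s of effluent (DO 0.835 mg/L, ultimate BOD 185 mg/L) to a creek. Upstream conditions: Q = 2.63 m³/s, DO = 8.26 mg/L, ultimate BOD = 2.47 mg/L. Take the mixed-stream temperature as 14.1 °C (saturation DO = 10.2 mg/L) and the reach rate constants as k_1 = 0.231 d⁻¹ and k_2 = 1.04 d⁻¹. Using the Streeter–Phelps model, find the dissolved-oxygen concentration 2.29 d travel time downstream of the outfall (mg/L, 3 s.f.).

DO ≈ 5.42 mg/L

Mixed DO = (2.63×8.26 + 0.500×0.835)/(2.63+0.500) = 22.14/3.130 = 7.074 mg/L.
Mixed L₀ = (2.63×2.47 + 0.500×185)/(3.130) = 99.00/3.130 = 31.63 mg/L.
Initial deficit D₀ = C_s − DO₀ = 10.2 − 7.074 = 3.126 mg/L.
D(2.29) = [0.231×31.63/(1.04−0.231)](e^(−0.231×2.29) − e^(−1.04×2.29)) + 3.126 e^(−1.04×2.29)
= 9.031 × (0.5892 − 0.09240) + 3.126 × 0.09240 = 4.775 mg/L.
DO = 10.2 − 4.775 = 5.425 mg/L.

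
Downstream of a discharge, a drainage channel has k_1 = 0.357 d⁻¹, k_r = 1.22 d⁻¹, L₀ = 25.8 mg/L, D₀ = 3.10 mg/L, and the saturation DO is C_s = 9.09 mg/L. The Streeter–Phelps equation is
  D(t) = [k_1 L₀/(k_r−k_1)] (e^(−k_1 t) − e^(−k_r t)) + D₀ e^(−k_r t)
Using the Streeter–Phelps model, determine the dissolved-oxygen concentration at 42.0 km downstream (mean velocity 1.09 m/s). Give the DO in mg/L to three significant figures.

DO ≈ 4.38 mg/L

Travel time t = x/v = 42.0 km / (1.09 m/s) = 42000 m / 1.09 m/s = 38530 s = 0.4460 d.
k_1 L₀/(k_r−k_1) = 0.357×25.8/(1.22−0.357) = 9.211/0.8630 = 10.67 mg/L.
e^(−k_1 t) = e^(−0.357×0.4460) = 0.8528; e^(−k_r t) = e^(−1.22×0.4460) = 0.5804.
D = 10.67 × (0.8528 − 0.5804) + 3.10 × 0.5804 = 2.908 + 1.799 = 4.707 mg/L.
DO = C_s − D = 9.09 − 4.707 = 4.383 mg/L.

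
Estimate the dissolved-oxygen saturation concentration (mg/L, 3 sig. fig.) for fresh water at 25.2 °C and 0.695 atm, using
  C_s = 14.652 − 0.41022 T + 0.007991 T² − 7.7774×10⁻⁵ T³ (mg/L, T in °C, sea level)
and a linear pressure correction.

C_s ≈ 5.66 mg/L

At sea level: C_s = 14.652 − 0.41022×25.2 + 0.007991×25.2² − 7.7774×10⁻⁵×25.2³ = 8.144 mg/L.
Pressure correction: C_s' = 8.144 × 0.695 = 5.660 mg/L.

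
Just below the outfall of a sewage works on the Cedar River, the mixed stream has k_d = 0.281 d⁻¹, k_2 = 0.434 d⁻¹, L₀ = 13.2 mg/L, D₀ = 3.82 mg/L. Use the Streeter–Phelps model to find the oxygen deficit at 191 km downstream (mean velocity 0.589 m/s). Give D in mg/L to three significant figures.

D ≈ 4.44 mg/L

Travel time t = x/v = 191 km / (0.589 m/s) = 191000 m / 0.589 m/s = 324300 s = 3.753 d.
k_d L₀/(k_2−k_d) = 0.281×13.2/(0.434−0.281) = 3.709/0.1530 = 24.24 mg/L.
e^(−k_d t) = e^(−0.281×3.753) = 0.3483; e^(−k_2 t) = e^(−0.434×3.753) = 0.1961.
D = 24.24 × (0.3483 − 0.1961) + 3.82 × 0.1961 = 3.689 + 0.7493 = 4.438 mg/L.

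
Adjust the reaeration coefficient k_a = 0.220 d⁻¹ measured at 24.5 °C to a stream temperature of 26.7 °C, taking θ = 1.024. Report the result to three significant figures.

k_a(T₂) = k_a(T₁) · θ^(T₂−T₁) = 0.220 × 1.024^(26.7−24.5)
= 0.220 × 1.024^2.20 = 0.220 × 1.054 = 0.2318 d⁻¹.

k_a ≈ 0.232 d⁻¹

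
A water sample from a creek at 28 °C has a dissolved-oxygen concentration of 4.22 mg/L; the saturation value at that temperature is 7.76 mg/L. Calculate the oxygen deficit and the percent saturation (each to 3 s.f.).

D ≈ 3.54 mg/L; 54.4 % saturation

D = C_s − C = 7.76 − 4.22 = 3.54 mg/L.
% saturation = 4.22/7.76 × 100 = 54.4 %.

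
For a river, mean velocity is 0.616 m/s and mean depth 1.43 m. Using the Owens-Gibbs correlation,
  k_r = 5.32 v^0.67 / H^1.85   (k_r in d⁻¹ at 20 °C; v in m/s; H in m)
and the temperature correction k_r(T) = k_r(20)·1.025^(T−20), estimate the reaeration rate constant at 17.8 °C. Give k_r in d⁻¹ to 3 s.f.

k_r ≈ 1.88 d⁻¹

k_r(20) = 5.32 × 0.616^0.67 / 1.43^1.85 = 5.32 × 0.7228 / 1.938 = 1.984 d⁻¹.
k_r(17.8) = 1.984 × 1.025^(17.8−20) = 1.984 × 0.9471 = 1.879 d⁻¹.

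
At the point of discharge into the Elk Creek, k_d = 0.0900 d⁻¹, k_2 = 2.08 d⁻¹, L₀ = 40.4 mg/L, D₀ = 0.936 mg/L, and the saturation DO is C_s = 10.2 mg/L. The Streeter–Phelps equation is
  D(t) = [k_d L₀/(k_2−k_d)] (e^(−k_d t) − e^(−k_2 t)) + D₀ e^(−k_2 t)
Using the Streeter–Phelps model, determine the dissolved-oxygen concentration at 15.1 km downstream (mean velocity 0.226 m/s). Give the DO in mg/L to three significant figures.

Travel time t = x/v = 15.1 km / (0.226 m/s) = 15100 m / 0.226 m/s = 66810 s = 0.7733 d.
k_d L₀/(k_2−k_d) = 0.0900×40.4/(2.08−0.0900) = 3.636/1.990 = 1.827 mg/L.
e^(−k_d t) = e^(−0.0900×0.7733) = 0.9328; e^(−k_2 t) = e^(−2.08×0.7733) = 0.2002.
D = 1.827 × (0.9328 − 0.2002) + 0.936 × 0.2002 = 1.339 + 0.1874 = 1.526 mg/L.
DO = C_s − D = 10.2 − 1.526 = 8.674 mg/L.

DO ≈ 8.67 mg/L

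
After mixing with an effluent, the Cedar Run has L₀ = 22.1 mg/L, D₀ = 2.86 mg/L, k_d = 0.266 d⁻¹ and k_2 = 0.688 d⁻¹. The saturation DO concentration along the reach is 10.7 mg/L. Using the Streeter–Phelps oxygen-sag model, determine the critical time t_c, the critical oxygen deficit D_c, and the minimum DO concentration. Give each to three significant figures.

At the critical point dD/dt = 0, so k_d L₀ e^(−k_d t) = k_2 D. Substituting D(t) from the Streeter–Phelps equation and solving for t gives
t_c = ln[(k_2/k_d)(1 − D₀(k_2−k_d)/(k_d L₀))] / (k_2−k_d).
Here k_2−k_d = 0.4220 d⁻¹ and 1 − D₀(k_2−k_d)/(k_d L₀) = 1 − 2.86×0.4220/(0.266×22.1) = 0.7947, so
t_c = ln(2.586 × 0.7947) / 0.4220 = 0.7205 / 0.4220 = 1.707 d.
L(t_c) = L₀ e^(−k_d t_c) = 22.1 × 0.6350 = 14.03 mg/L, and at the critical point k_2 D_c = k_d L, so D_c = (0.266/0.688) × 14.03 = 5.426 mg/L.
Minimum DO = C_s − D_c = 10.7 − 5.426 = 5.274 mg/L.

t_c ≈ 1.71 d; D_c ≈ 5.43 mg/L; min DO ≈ 5.27 mg/L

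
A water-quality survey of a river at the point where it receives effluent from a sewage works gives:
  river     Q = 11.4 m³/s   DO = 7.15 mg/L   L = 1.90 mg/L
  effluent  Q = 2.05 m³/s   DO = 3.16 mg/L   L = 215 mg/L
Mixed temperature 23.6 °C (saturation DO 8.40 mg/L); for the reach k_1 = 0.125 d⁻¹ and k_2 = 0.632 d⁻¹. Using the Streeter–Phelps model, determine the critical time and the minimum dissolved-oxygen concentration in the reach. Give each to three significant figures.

t_c ≈ 2.71 d; minimum DO ≈ 3.55 mg/L

Mixed DO = (11.4×7.15 + 2.05×3.16)/(11.4+2.05) = 87.99/13.45 = 6.542 mg/L.
Mixed L₀ = (11.4×1.90 + 2.05×215)/(13.45) = 462.4/13.45 = 34.38 mg/L.
Initial deficit D₀ = C_s − DO₀ = 8.40 − 6.542 = 1.858 mg/L.
t_c = (1/0.5070) ln[(0.632/0.125)(1 − 1.858×0.5070/(0.125×34.38))] = 1.972 × ln(3.948) = 2.708 d.
D_c = (0.125/0.632) × 34.38 × e^(−0.125×2.708) = 0.1978 × 34.38 × 0.7128 = 4.847 mg/L.
Minimum DO = 8.40 − 4.847 = 3.553 mg/L.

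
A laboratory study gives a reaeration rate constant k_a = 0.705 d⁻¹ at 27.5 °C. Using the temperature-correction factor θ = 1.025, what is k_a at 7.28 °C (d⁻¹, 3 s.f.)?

k_a ≈ 0.428 d⁻¹

k_a(T₂) = k_a(T₁) · θ^(T₂−T₁) = 0.705 × 1.025^(7.28−27.5)
= 0.705 × 1.025^-20.2 = 0.705 × 0.6070 = 0.4279 d⁻¹.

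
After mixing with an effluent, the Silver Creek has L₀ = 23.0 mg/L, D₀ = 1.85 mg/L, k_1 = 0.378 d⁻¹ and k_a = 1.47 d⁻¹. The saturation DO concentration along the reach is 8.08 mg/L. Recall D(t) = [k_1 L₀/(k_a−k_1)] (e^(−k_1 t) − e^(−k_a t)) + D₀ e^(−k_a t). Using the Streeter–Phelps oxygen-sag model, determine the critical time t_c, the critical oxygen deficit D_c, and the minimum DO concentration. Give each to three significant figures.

At the critical point dD/dt = 0, so k_1 L₀ e^(−k_1 t) = k_a D. Substituting D(t) from the Streeter–Phelps equation and solving for t gives
t_c = ln[(k_a/k_1)(1 − D₀(k_a−k_1)/(k_1 L₀))] / (k_a−k_1).
Here k_a−k_1 = 1.092 d⁻¹ and 1 − D₀(k_a−k_1)/(k_1 L₀) = 1 − 1.85×1.092/(0.378×23.0) = 0.7676, so
t_c = ln(3.889 × 0.7676) / 1.092 = 1.094 / 1.092 = 1.002 d.
D_c = (k_1/k_a) L₀ e^(−k_1 t_c) = (0.378/1.47) × 23.0 × e^(−0.378×1.002) = 0.2571 × 23.0 × 0.6848 = 4.050 mg/L.
Minimum DO = C_s − D_c = 8.08 − 4.050 = 4.030 mg/L.

t_c ≈ 1.00 d; D_c ≈ 4.05 mg/L; min DO ≈ 4.03 mg/L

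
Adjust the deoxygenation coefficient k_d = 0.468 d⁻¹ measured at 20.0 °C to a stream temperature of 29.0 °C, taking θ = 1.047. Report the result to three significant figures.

k_d ≈ 0.708 d⁻¹

k_d(T₂) = k_d(T₁) · θ^(T₂−T₁) = 0.468 × 1.047^(29.0−20.0)
= 0.468 × 1.047^9.00 = 0.468 × 1.512 = 0.7076 d⁻¹.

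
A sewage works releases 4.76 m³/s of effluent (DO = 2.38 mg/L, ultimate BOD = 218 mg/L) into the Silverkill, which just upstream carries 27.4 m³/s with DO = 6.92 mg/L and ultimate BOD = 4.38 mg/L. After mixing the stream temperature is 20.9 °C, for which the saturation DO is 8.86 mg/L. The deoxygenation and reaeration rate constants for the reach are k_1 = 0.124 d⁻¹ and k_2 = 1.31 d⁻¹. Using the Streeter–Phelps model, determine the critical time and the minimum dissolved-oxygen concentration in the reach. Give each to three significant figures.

Mixed DO = (27.4×6.92 + 4.76×2.38)/(27.4+4.76) = 200.9/32.16 = 6.248 mg/L.
Mixed L₀ = (27.4×4.38 + 4.76×218)/(32.16) = 1158/32.16 = 36.00 mg/L.
Initial deficit D₀ = C_s − DO₀ = 8.86 − 6.248 = 2.612 mg/L.
t_c = (1/1.186) ln[(1.31/0.124)(1 − 2.612×1.186/(0.124×36.00))] = 0.8432 × ln(3.233) = 0.9893 d.
D_c = (0.124/1.31) × 36.00 × e^(−0.124×0.9893) = 0.09466 × 36.00 × 0.8845 = 3.014 mg/L.
Minimum DO = 8.86 − 3.014 = 5.846 mg/L.

t_c ≈ 0.989 d; minimum DO ≈ 5.85 mg/L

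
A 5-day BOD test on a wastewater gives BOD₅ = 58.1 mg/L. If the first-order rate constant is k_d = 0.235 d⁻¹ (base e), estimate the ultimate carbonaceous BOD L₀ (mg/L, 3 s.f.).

BOD₅ = L₀(1 − e^(−5k_d)) ⇒ L₀ = BOD₅ / (1 − e^(−5×0.235))
= 58.1 / (1 − 0.3088) = 58.1 / 0.6912 = 84.06 mg/L.

L₀ ≈ 84.1 mg/L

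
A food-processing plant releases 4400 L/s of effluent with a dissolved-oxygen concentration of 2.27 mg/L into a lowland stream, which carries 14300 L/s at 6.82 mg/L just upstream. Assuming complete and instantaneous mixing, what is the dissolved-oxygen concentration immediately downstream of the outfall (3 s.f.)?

Flow-weighted mixing: C = (Q_r C_r + Q_w C_w)/(Q_r + Q_w)
= (14300×6.82 + 4400×2.27)/(14300 + 4400) = 107500/18700 = 5.749 mg/L.

5.75 mg/L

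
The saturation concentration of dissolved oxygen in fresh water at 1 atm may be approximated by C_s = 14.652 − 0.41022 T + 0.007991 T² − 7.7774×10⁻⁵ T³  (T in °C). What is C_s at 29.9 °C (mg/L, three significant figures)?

C_s = 14.652 − 0.41022×29.9 + 0.007991×29.9² − 7.7774×10⁻⁵×29.9³ = 7.451 mg/L.

C_s ≈ 7.45 mg/L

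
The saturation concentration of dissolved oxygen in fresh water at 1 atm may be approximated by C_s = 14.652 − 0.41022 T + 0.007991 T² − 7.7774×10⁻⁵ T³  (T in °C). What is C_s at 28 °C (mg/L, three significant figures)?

C_s = 14.652 − 0.41022×28 + 0.007991×28² − 7.7774×10⁻⁵×28³ = 7.723 mg/L.

C_s ≈ 7.72 mg/L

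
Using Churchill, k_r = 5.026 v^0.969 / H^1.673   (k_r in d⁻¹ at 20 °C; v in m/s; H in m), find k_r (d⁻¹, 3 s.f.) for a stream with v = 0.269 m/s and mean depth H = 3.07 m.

k_r = 5.026 × 0.269^0.969 / 3.07^1.673 = 5.026 × 0.2802 / 6.531 = 0.2156 d⁻¹.

k_r ≈ 0.216 d⁻¹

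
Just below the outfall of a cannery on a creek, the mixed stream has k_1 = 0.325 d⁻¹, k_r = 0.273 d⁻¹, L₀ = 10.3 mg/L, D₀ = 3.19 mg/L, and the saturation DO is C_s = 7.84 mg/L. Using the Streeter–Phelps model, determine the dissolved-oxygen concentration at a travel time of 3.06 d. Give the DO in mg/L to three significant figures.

k_1 L₀/(k_r−k_1) = 0.325×10.3/(0.273−0.325) = 3.348/-0.05200 = -64.38 mg/L.
e^(−k_1 t) = e^(−0.325×3.060) = 0.3699; e^(−k_r t) = e^(−0.273×3.060) = 0.4337.
D = -64.38 × (0.3699 − 0.4337) + 3.19 × 0.4337 = 4.107 + 1.384 = 5.491 mg/L.
DO = C_s − D = 7.84 − 5.491 = 2.349 mg/L.

DO ≈ 2.35 mg/L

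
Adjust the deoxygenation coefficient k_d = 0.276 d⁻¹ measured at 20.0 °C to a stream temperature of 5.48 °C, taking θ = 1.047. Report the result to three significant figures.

k_d ≈ 0.142 d⁻¹

k_d(T₂) = k_d(T₁) · θ^(T₂−T₁) = 0.276 × 1.047^(5.48−20.0)
= 0.276 × 1.047^-14.5 = 0.276 × 0.5133 = 0.1417 d⁻¹.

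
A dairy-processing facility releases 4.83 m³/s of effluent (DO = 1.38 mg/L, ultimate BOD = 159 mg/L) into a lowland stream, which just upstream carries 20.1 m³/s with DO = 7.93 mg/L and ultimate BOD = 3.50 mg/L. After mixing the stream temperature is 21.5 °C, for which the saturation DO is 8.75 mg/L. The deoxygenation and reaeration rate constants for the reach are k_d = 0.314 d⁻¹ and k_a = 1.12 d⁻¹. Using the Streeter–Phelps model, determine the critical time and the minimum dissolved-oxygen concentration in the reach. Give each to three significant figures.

Mixed DO = (20.1×7.93 + 4.83×1.38)/(20.1+4.83) = 166.1/24.93 = 6.661 mg/L.
Mixed L₀ = (20.1×3.50 + 4.83×159)/(24.93) = 838.3/24.93 = 33.63 mg/L.
Initial deficit D₀ = C_s − DO₀ = 8.75 − 6.661 = 2.089 mg/L.
t_c = (1/0.8060) ln[(1.12/0.314)(1 − 2.089×0.8060/(0.314×33.63))] = 1.241 × ln(2.998) = 1.362 d.
D_c = (0.314/1.12) × 33.63 × e^(−0.314×1.362) = 0.2804 × 33.63 × 0.6520 = 6.147 mg/L.
Minimum DO = 8.75 − 6.147 = 2.603 mg/L.

t_c ≈ 1.36 d; minimum DO ≈ 2.60 mg/L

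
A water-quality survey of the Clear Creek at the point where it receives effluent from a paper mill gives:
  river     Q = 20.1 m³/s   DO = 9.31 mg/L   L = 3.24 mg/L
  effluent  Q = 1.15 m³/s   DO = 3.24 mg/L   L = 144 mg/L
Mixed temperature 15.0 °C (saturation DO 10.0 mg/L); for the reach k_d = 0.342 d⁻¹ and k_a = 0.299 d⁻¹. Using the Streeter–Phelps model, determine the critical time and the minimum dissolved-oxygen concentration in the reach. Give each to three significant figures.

t_c ≈ 2.85 d; minimum DO ≈ 5.32 mg/L

Mixed DO = (20.1×9.31 + 1.15×3.24)/(20.1+1.15) = 190.9/21.25 = 8.982 mg/L.
Mixed L₀ = (20.1×3.24 + 1.15×144)/(21.25) = 230.7/21.25 = 10.86 mg/L.
Initial deficit D₀ = C_s − DO₀ = 10.0 − 8.982 = 1.018 mg/L.
t_c = (1/-0.04300) ln[(0.299/0.342)(1 − 1.018×-0.04300/(0.342×10.86))] = -23.26 × ln(0.8846) = 2.852 d.
D_c = (0.342/0.299) × 10.86 × e^(−0.342×2.852) = 1.144 × 10.86 × 0.3770 = 4.682 mg/L.
Minimum DO = 10.0 − 4.682 = 5.318 mg/L.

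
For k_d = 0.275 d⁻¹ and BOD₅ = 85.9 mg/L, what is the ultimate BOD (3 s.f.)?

L₀ ≈ 115 mg/L

BOD₅ = L₀(1 − e^(−5k_d)) ⇒ L₀ = BOD₅ / (1 − e^(−5×0.275))
= 85.9 / (1 − 0.2528) = 85.9 / 0.7472 = 115.0 mg/L.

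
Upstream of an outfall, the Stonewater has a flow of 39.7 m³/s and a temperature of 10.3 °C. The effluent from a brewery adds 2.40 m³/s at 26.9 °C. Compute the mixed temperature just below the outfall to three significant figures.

Flow-weighted mixing: C = (Q_r C_r + Q_w C_w)/(Q_r + Q_w)
= (39.7×10.3 + 2.40×26.9)/(39.7 + 2.40) = 473.5/42.10 = 11.25 °C.

11.2 °C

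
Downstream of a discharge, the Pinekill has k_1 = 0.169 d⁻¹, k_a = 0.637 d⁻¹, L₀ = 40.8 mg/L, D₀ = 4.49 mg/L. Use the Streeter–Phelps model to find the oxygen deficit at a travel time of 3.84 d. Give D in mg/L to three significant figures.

D ≈ 6.81 mg/L

k_1 L₀/(k_a−k_1) = 0.169×40.8/(0.637−0.169) = 6.895/0.4680 = 14.73 mg/L.
e^(−k_1 t) = e^(−0.169×3.840) = 0.5226; e^(−k_a t) = e^(−0.637×3.840) = 0.08663.
D = 14.73 × (0.5226 − 0.08663) + 4.49 × 0.08663 = 6.423 + 0.3890 = 6.812 mg/L.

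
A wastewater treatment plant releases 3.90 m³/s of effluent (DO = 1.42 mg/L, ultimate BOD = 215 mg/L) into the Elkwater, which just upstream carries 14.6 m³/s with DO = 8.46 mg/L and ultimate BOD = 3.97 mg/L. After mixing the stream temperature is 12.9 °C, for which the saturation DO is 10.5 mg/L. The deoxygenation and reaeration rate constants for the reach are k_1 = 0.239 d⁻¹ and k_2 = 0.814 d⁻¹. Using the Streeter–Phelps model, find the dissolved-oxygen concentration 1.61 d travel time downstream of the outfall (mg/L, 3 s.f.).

Mixed DO = (14.6×8.46 + 3.90×1.42)/(14.6+3.90) = 129.1/18.50 = 6.976 mg/L.
Mixed L₀ = (14.6×3.97 + 3.90×215)/(18.50) = 896.5/18.50 = 48.46 mg/L.
Initial deficit D₀ = C_s − DO₀ = 10.5 − 6.976 = 3.524 mg/L.
D(1.61) = [0.239×48.46/(0.814−0.239)](e^(−0.239×1.61) − e^(−0.814×1.61)) + 3.524 e^(−0.814×1.61)
= 20.14 × (0.6806 − 0.2697) + 3.524 × 0.2697 = 9.227 mg/L.
DO = 10.5 − 9.227 = 1.273 mg/L.

DO ≈ 1.27 mg/L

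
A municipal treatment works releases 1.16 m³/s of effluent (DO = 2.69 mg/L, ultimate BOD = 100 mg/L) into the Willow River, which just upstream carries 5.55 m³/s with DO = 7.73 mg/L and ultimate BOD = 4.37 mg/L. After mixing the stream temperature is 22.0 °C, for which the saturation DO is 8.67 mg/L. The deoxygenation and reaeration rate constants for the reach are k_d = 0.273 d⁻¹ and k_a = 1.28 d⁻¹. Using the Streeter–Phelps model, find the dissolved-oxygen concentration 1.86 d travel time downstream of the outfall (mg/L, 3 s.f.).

DO ≈ 5.62 mg/L

Mixed DO = (5.55×7.73 + 1.16×2.69)/(5.55+1.16) = 46.02/6.710 = 6.859 mg/L.
Mixed L₀ = (5.55×4.37 + 1.16×100)/(6.710) = 140.3/6.710 = 20.90 mg/L.
Initial deficit D₀ = C_s − DO₀ = 8.67 − 6.859 = 1.811 mg/L.
D(1.86) = [0.273×20.90/(1.28−0.273)](e^(−0.273×1.86) − e^(−1.28×1.86)) + 1.811 e^(−1.28×1.86)
= 5.667 × (0.6018 − 0.09248) + 1.811 × 0.09248 = 3.054 mg/L.
DO = 8.67 − 3.054 = 5.616 mg/L.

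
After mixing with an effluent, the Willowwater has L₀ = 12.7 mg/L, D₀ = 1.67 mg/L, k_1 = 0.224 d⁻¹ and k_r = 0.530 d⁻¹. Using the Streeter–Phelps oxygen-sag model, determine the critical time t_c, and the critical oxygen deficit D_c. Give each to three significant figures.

With k_r/k_1 = 2.366 and 1 − D₀(k_r−k_1)/(k_1 L₀) = 0.8204,
t_c = ln(2.366 × 0.8204) / (0.530 − 0.224) = ln(1.941) / 0.3060 = 0.6632/0.3060 = 2.167 d.
D_c = (k_1/k_r) L₀ e^(−k_1 t_c) = (0.224/0.530) × 12.7 × e^(−0.224×2.167) = 0.4226 × 12.7 × 0.6154 = 3.303 mg/L.

t_c ≈ 2.17 d; D_c ≈ 3.30 mg/L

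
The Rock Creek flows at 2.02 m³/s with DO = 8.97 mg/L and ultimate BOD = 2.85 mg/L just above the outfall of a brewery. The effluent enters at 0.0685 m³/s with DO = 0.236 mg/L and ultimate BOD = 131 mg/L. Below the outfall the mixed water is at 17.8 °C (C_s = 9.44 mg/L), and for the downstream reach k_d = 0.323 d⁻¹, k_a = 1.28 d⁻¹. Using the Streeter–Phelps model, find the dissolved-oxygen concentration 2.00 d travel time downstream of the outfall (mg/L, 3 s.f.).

Mixed DO = (2.02×8.97 + 0.0685×0.236)/(2.02+0.0685) = 18.14/2.088 = 8.684 mg/L.
Mixed L₀ = (2.02×2.85 + 0.0685×131)/(2.088) = 14.73/2.088 = 7.053 mg/L.
Initial deficit D₀ = C_s − DO₀ = 9.44 − 8.684 = 0.7565 mg/L.
D(2.00) = [0.323×7.053/(1.28−0.323)](e^(−0.323×2.00) − e^(−1.28×2.00)) + 0.7565 e^(−1.28×2.00)
= 2.381 × (0.5241 − 0.07730) + 0.7565 × 0.07730 = 1.122 mg/L.
DO = 9.44 − 1.122 = 8.318 mg/L.

DO ≈ 8.32 mg/L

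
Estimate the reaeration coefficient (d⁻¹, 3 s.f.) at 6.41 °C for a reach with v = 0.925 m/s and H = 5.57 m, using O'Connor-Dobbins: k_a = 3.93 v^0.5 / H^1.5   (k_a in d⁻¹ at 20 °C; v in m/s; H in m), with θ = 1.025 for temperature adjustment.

k_a(20) = 3.93 × 0.925^0.5 / 5.57^1.5 = 3.93 × 0.9618 / 13.15 = 0.2875 d⁻¹.
k_a(6.41) = 0.2875 × 1.025^(6.41−20) = 0.2875 × 0.7149 = 0.2056 d⁻¹.

k_a ≈ 0.206 d⁻¹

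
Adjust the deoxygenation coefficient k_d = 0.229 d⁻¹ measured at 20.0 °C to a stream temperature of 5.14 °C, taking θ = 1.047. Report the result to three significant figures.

k_d(T₂) = k_d(T₁) · θ^(T₂−T₁) = 0.229 × 1.047^(5.14−20.0)
= 0.229 × 1.047^-14.9 = 0.229 × 0.5054 = 0.1157 d⁻¹.

k_d ≈ 0.116 d⁻¹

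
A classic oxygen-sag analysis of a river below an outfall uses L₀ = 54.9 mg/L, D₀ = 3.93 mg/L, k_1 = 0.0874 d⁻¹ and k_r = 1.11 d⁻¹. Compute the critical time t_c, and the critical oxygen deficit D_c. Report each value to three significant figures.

At the critical point dD/dt = 0, so k_1 L₀ e^(−k_1 t) = k_r D. Substituting D(t) from the Streeter–Phelps equation and solving for t gives
t_c = ln[(k_r/k_1)(1 − D₀(k_r−k_1)/(k_1 L₀))] / (k_r−k_1).
Here k_r−k_1 = 1.023 d⁻¹ and 1 − D₀(k_r−k_1)/(k_1 L₀) = 1 − 3.93×1.023/(0.0874×54.9) = 0.1624, so
t_c = ln(12.70 × 0.1624) / 1.023 = 0.7242 / 1.023 = 0.7082 d.
L(t_c) = L₀ e^(−k_1 t_c) = 54.9 × 0.9400 = 51.60 mg/L, and at the critical point k_r D_c = k_1 L, so D_c = (0.0874/1.11) × 51.60 = 4.063 mg/L.

t_c ≈ 0.708 d; D_c ≈ 4.06 mg/L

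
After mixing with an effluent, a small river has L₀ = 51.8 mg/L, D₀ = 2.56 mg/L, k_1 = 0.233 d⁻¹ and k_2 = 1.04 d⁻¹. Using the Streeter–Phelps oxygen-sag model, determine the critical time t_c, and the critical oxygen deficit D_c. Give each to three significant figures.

t_c = [1/(k_2−k_1)] ln[(k_2/k_1)(1 − D₀(k_2−k_1)/(k_1 L₀))]
= [1/(1.04−0.233)] ln[(1.04/0.233)(1 − 2.56×0.8070/(0.233×51.8))]
= (1/0.8070) ln[4.464 × 0.8288] = 1.239 × ln(3.699) = 1.239 × 1.308 = 1.621 d.
D_c = (k_1/k_2) L₀ e^(−k_1 t_c) = (0.233/1.04) × 51.8 × e^(−0.233×1.621) = 0.2240 × 51.8 × 0.6854 = 7.955 mg/L.

t_c ≈ 1.62 d; D_c ≈ 7.95 mg/L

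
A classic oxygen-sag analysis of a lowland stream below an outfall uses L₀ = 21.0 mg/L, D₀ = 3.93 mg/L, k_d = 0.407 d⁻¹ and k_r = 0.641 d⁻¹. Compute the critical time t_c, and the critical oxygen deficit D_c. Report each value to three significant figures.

t_c ≈ 1.45 d; D_c ≈ 7.38 mg/L

With k_r/k_d = 1.575 and 1 − D₀(k_r−k_d)/(k_d L₀) = 0.8924,
t_c = ln(1.575 × 0.8924) / (0.641 − 0.407) = ln(1.405) / 0.2340 = 0.3404/0.2340 = 1.455 d.
D_c = (k_d/k_r) L₀ e^(−k_d t_c) = (0.407/0.641) × 21.0 × e^(−0.407×1.455) = 0.6349 × 21.0 × 0.5532 = 7.376 mg/L.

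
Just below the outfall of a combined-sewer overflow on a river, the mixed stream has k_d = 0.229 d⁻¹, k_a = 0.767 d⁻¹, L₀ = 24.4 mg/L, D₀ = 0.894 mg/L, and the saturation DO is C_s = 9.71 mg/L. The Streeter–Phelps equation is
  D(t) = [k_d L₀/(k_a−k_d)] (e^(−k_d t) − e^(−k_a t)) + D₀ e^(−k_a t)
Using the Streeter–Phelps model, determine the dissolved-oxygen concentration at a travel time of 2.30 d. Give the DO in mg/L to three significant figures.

DO ≈ 5.20 mg/L

k_d L₀/(k_a−k_d) = 0.229×24.4/(0.767−0.229) = 5.588/0.5380 = 10.39 mg/L.
e^(−k_d t) = e^(−0.229×2.300) = 0.5906; e^(−k_a t) = e^(−0.767×2.300) = 0.1713.
D = 10.39 × (0.5906 − 0.1713) + 0.894 × 0.1713 = 4.354 + 0.1532 = 4.507 mg/L.
DO = C_s − D = 9.71 − 4.507 = 5.203 mg/L.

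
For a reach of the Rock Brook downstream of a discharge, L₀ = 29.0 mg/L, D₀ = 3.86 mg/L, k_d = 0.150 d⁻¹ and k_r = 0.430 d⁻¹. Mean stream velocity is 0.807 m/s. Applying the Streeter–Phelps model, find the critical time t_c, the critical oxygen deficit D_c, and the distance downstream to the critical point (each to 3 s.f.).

At the critical point dD/dt = 0, so k_d L₀ e^(−k_d t) = k_r D. Substituting D(t) from the Streeter–Phelps equation and solving for t gives
t_c = ln[(k_r/k_d)(1 − D₀(k_r−k_d)/(k_d L₀))] / (k_r−k_d).
Here k_r−k_d = 0.2800 d⁻¹ and 1 − D₀(k_r−k_d)/(k_d L₀) = 1 − 3.86×0.2800/(0.150×29.0) = 0.7515, so
t_c = ln(2.867 × 0.7515) / 0.2800 = 0.7675 / 0.2800 = 2.741 d.
D_c = (k_d/k_r) L₀ e^(−k_d t_c) = (0.150/0.430) × 29.0 × e^(−0.150×2.741) = 0.3488 × 29.0 × 0.6629 = 6.706 mg/L.
x_c = v t_c = 0.807 m/s × 2.741 d × 86400 s/d = 191100 m ≈ 191 km.

t_c ≈ 2.74 d; D_c ≈ 6.71 mg/L; x_c ≈ 191 km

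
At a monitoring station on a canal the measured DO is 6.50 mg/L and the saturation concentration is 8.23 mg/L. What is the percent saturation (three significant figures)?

79.0 % saturation

% saturation = C/C_s × 100 = 6.50/8.23 × 100 = 79.0 %.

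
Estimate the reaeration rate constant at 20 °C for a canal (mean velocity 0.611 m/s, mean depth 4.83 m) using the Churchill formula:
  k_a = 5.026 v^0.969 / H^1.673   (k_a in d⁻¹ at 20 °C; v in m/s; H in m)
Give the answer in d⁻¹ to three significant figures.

k_a = 5.026 × 0.611^0.969 / 4.83^1.673 = 5.026 × 0.6204 / 13.94 = 0.2237 d⁻¹.

k_a ≈ 0.224 d⁻¹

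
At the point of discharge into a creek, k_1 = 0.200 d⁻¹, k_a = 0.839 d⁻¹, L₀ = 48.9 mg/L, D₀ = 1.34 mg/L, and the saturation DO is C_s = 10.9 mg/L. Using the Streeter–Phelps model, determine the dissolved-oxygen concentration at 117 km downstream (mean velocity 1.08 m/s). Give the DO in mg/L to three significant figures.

DO ≈ 3.87 mg/L

Travel time t = x/v = 117 km / (1.08 m/s) = 117000 m / 1.08 m/s = 108300 s = 1.254 d.
k_1 L₀/(k_a−k_1) = 0.200×48.9/(0.839−0.200) = 9.780/0.6390 = 15.31 mg/L.
e^(−k_1 t) = e^(−0.200×1.254) = 0.7782; e^(−k_a t) = e^(−0.839×1.254) = 0.3492.
D = 15.31 × (0.7782 − 0.3492) + 1.34 × 0.3492 = 6.565 + 0.4680 = 7.033 mg/L.
DO = C_s − D = 10.9 − 7.033 = 3.867 mg/L.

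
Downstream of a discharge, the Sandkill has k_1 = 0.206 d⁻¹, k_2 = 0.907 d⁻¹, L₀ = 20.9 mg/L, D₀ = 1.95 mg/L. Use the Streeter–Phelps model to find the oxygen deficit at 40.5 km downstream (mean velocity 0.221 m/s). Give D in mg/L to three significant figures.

Travel time t = x/v = 40.5 km / (0.221 m/s) = 40500 m / 0.221 m/s = 183300 s = 2.121 d.
k_1 L₀/(k_2−k_1) = 0.206×20.9/(0.907−0.206) = 4.305/0.7010 = 6.142 mg/L.
e^(−k_1 t) = e^(−0.206×2.121) = 0.6460; e^(−k_2 t) = e^(−0.907×2.121) = 0.1461.
D = 6.142 × (0.6460 − 0.1461) + 1.95 × 0.1461 = 3.071 + 0.2848 = 3.355 mg/L.

D ≈ 3.36 mg/L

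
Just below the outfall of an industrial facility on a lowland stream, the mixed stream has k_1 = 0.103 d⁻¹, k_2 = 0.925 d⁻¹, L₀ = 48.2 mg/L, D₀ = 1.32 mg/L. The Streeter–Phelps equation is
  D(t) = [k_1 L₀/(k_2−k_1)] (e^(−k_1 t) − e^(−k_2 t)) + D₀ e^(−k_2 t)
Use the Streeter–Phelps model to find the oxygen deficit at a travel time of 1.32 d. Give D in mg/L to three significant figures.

k_1 L₀/(k_2−k_1) = 0.103×48.2/(0.925−0.103) = 4.965/0.8220 = 6.040 mg/L.
e^(−k_1 t) = e^(−0.103×1.320) = 0.8729; e^(−k_2 t) = e^(−0.925×1.320) = 0.2949.
D = 6.040 × (0.8729 − 0.2949) + 1.32 × 0.2949 = 3.491 + 0.3893 = 3.880 mg/L.

D ≈ 3.88 mg/L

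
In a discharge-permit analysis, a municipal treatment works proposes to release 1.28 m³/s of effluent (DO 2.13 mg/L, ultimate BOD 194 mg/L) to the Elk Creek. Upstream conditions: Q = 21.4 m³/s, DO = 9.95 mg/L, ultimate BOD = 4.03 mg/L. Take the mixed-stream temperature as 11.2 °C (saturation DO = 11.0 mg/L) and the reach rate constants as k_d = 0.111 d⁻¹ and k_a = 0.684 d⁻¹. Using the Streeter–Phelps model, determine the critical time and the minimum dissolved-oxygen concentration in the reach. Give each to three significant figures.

t_c ≈ 1.89 d; minimum DO ≈ 9.06 mg/L

Mixed DO = (21.4×9.95 + 1.28×2.13)/(21.4+1.28) = 215.7/22.68 = 9.509 mg/L.
Mixed L₀ = (21.4×4.03 + 1.28×194)/(22.68) = 334.6/22.68 = 14.75 mg/L.
Initial deficit D₀ = C_s − DO₀ = 11.0 − 9.509 = 1.491 mg/L.
t_c = (1/0.5730) ln[(0.684/0.111)(1 − 1.491×0.5730/(0.111×14.75))] = 1.745 × ln(2.946) = 1.886 d.
D_c = (0.111/0.684) × 14.75 × e^(−0.111×1.886) = 0.1623 × 14.75 × 0.8111 = 1.942 mg/L.
Minimum DO = 11.0 − 1.942 = 9.058 mg/L.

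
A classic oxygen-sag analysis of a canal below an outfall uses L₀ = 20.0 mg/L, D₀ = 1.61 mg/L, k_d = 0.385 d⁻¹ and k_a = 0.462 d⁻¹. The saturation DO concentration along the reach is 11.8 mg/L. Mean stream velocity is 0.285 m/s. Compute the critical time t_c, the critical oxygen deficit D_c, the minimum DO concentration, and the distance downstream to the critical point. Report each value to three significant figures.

t_c ≈ 2.16 d; D_c ≈ 7.26 mg/L; min DO ≈ 4.54 mg/L; x_c ≈ 53.1 km

At the critical point dD/dt = 0, so k_d L₀ e^(−k_d t) = k_a D. Substituting D(t) from the Streeter–Phelps equation and solving for t gives
t_c = ln[(k_a/k_d)(1 − D₀(k_a−k_d)/(k_d L₀))] / (k_a−k_d).
Here k_a−k_d = 0.07700 d⁻¹ and 1 − D₀(k_a−k_d)/(k_d L₀) = 1 − 1.61×0.07700/(0.385×20.0) = 0.9839, so
t_c = ln(1.200 × 0.9839) / 0.07700 = 0.1661 / 0.07700 = 2.157 d.
D_c = (k_d/k_a) L₀ e^(−k_d t_c) = (0.385/0.462) × 20.0 × e^(−0.385×2.157) = 0.8333 × 20.0 × 0.4359 = 7.264 mg/L.
Minimum DO = C_s − D_c = 11.8 − 7.264 = 4.536 mg/L.
x_c = v t_c = 0.285 m/s × 2.157 d × 86400 s/d = 53110 m ≈ 53.1 km.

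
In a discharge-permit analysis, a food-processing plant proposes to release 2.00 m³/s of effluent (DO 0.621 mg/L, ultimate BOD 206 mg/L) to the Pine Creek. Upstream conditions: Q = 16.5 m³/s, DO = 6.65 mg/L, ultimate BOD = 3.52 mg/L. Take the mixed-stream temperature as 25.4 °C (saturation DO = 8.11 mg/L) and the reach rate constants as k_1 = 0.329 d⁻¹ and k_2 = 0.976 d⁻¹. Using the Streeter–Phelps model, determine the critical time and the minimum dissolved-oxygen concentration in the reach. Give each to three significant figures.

Mixed DO = (16.5×6.65 + 2.00×0.621)/(16.5+2.00) = 111.0/18.50 = 5.998 mg/L.
Mixed L₀ = (16.5×3.52 + 2.00×206)/(18.50) = 470.1/18.50 = 25.41 mg/L.
Initial deficit D₀ = C_s − DO₀ = 8.11 − 5.998 = 2.112 mg/L.
t_c = (1/0.6470) ln[(0.976/0.329)(1 − 2.112×0.6470/(0.329×25.41))] = 1.546 × ln(2.482) = 1.405 d.
D_c = (0.329/0.976) × 25.41 × e^(−0.329×1.405) = 0.3371 × 25.41 × 0.6299 = 5.395 mg/L.
Minimum DO = 8.11 − 5.395 = 2.715 mg/L.

t_c ≈ 1.40 d; minimum DO ≈ 2.71 mg/L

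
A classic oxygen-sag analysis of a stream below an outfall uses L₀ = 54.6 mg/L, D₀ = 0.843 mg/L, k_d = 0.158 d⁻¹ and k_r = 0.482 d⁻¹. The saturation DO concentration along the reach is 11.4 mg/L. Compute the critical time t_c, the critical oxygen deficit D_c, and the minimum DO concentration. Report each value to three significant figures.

With k_r/k_d = 3.051 and 1 − D₀(k_r−k_d)/(k_d L₀) = 0.9683,
t_c = ln(3.051 × 0.9683) / (0.482 − 0.158) = ln(2.954) / 0.3240 = 1.083/0.3240 = 3.343 d.
D_c = (k_d/k_r) L₀ e^(−k_d t_c) = (0.158/0.482) × 54.6 × e^(−0.158×3.343) = 0.3278 × 54.6 × 0.5897 = 10.55 mg/L.
Minimum DO = C_s − D_c = 11.4 − 10.55 = 0.8464 mg/L.

t_c ≈ 3.34 d; D_c ≈ 10.6 mg/L; min DO ≈ 0.846 mg/L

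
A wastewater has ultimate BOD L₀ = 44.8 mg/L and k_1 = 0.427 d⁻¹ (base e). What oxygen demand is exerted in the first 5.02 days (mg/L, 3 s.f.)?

y_t = L₀(1 − e^(−k_1 t)) = 44.8 × (1 − e^(−0.427×5.02))
= 44.8 × (1 − 0.1172) = 44.8 × 0.8828 = 39.55 mg/L.

y ≈ 39.5 mg/L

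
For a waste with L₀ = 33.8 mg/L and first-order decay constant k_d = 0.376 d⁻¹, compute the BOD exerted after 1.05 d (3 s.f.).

y ≈ 11.0 mg/L

y_t = L₀(1 − e^(−k_d t)) = 33.8 × (1 − e^(−0.376×1.05))
= 33.8 × (1 − 0.6738) = 33.8 × 0.3262 = 11.03 mg/L.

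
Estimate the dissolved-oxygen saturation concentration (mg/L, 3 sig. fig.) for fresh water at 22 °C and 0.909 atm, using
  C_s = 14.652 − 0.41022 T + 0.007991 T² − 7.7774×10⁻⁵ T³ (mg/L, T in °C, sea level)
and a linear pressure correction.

C_s ≈ 7.88 mg/L

At sea level: C_s = 14.652 − 0.41022×22 + 0.007991×22² − 7.7774×10⁻⁵×22³ = 8.667 mg/L.
Pressure correction: C_s' = 8.667 × 0.909 = 7.878 mg/L.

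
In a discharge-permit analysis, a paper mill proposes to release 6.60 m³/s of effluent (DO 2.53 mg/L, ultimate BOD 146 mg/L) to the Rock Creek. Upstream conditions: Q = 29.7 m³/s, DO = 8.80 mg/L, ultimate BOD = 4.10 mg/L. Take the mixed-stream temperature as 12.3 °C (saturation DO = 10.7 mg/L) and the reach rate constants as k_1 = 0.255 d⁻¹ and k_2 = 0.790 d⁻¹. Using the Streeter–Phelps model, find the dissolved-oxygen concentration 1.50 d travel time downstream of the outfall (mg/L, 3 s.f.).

DO ≈ 4.41 mg/L

Mixed DO = (29.7×8.80 + 6.60×2.53)/(29.7+6.60) = 278.1/36.30 = 7.660 mg/L.
Mixed L₀ = (29.7×4.10 + 6.60×146)/(36.30) = 1085/36.30 = 29.90 mg/L.
Initial deficit D₀ = C_s − DO₀ = 10.7 − 7.660 = 3.040 mg/L.
D(1.50) = [0.255×29.90/(0.790−0.255)](e^(−0.255×1.50) − e^(−0.790×1.50)) + 3.040 e^(−0.790×1.50)
= 14.25 × (0.6822 − 0.3057) + 3.040 × 0.3057 = 6.294 mg/L.
DO = 10.7 − 6.294 = 4.406 mg/L.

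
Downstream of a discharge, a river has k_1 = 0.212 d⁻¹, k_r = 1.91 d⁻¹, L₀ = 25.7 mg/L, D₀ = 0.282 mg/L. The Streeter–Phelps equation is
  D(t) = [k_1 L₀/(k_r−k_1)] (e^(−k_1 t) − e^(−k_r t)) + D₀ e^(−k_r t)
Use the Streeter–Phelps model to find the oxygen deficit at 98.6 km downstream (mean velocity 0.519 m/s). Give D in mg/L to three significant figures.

Travel time t = x/v = 98.6 km / (0.519 m/s) = 98600 m / 0.519 m/s = 190000 s = 2.199 d.
k_1 L₀/(k_r−k_1) = 0.212×25.7/(1.91−0.212) = 5.448/1.698 = 3.209 mg/L.
e^(−k_1 t) = e^(−0.212×2.199) = 0.6274; e^(−k_r t) = e^(−1.91×2.199) = 0.01500.
D = 3.209 × (0.6274 − 0.01500) + 0.282 × 0.01500 = 1.965 + 0.004230 = 1.969 mg/L.

D ≈ 1.97 mg/L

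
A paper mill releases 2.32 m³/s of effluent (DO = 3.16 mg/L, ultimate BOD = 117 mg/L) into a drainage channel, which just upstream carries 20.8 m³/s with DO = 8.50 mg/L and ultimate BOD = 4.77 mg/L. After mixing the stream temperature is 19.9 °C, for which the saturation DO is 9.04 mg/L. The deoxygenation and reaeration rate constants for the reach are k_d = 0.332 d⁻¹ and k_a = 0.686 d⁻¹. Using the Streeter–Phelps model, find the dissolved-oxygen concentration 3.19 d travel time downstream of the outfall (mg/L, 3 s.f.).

Mixed DO = (20.8×8.50 + 2.32×3.16)/(20.8+2.32) = 184.1/23.12 = 7.964 mg/L.
Mixed L₀ = (20.8×4.77 + 2.32×117)/(23.12) = 370.7/23.12 = 16.03 mg/L.
Initial deficit D₀ = C_s − DO₀ = 9.04 − 7.964 = 1.076 mg/L.
D(3.19) = [0.332×16.03/(0.686−0.332)](e^(−0.332×3.19) − e^(−0.686×3.19)) + 1.076 e^(−0.686×3.19)
= 15.04 × (0.3468 − 0.1121) + 1.076 × 0.1121 = 3.649 mg/L.
DO = 9.04 − 3.649 = 5.391 mg/L.

DO ≈ 5.39 mg/L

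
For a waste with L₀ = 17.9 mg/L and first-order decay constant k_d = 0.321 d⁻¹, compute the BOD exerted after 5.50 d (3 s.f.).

y ≈ 14.8 mg/L

y_t = L₀(1 − e^(−k_d t)) = 17.9 × (1 − e^(−0.321×5.50))
= 17.9 × (1 − 0.1711) = 17.9 × 0.8289 = 14.84 mg/L.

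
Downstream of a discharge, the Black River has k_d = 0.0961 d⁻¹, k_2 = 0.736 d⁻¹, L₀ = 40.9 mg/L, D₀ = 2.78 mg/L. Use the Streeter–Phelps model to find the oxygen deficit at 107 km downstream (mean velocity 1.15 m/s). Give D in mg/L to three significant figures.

D ≈ 4.02 mg/L

Travel time t = x/v = 107 km / (1.15 m/s) = 107000 m / 1.15 m/s = 93040 s = 1.077 d.
k_d L₀/(k_2−k_d) = 0.0961×40.9/(0.736−0.0961) = 3.930/0.6399 = 6.142 mg/L.
e^(−k_d t) = e^(−0.0961×1.077) = 0.9017; e^(−k_2 t) = e^(−0.736×1.077) = 0.4527.
D = 6.142 × (0.9017 − 0.4527) + 2.78 × 0.4527 = 2.758 + 1.258 = 4.016 mg/L.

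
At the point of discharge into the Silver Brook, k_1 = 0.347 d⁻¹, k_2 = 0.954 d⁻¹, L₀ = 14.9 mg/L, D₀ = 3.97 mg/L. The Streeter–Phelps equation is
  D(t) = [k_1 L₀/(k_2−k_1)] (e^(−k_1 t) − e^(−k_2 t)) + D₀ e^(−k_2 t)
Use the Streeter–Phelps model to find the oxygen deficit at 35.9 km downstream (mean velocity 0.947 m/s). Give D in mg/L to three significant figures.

D ≈ 4.32 mg/L

Travel time t = x/v = 35.9 km / (0.947 m/s) = 35900 m / 0.947 m/s = 37910 s = 0.4388 d.
k_1 L₀/(k_2−k_1) = 0.347×14.9/(0.954−0.347) = 5.170/0.6070 = 8.518 mg/L.
e^(−k_1 t) = e^(−0.347×0.4388) = 0.8588; e^(−k_2 t) = e^(−0.954×0.4388) = 0.6580.
D = 8.518 × (0.8588 − 0.6580) + 3.97 × 0.6580 = 1.710 + 2.612 = 4.322 mg/L.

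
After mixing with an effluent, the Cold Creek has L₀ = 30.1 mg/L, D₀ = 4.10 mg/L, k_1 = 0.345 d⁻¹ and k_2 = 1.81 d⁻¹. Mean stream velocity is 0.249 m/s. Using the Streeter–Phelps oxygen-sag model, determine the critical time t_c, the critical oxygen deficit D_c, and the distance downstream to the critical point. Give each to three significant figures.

t_c ≈ 0.542 d; D_c ≈ 4.76 mg/L; x_c ≈ 11.7 km

t_c = [1/(k_2−k_1)] ln[(k_2/k_1)(1 − D₀(k_2−k_1)/(k_1 L₀))]
= [1/(1.81−0.345)] ln[(1.81/0.345)(1 − 4.10×1.465/(0.345×30.1))]
= (1/1.465) ln[5.246 × 0.4216] = 0.6826 × ln(2.212) = 0.6826 × 0.7938 = 0.5419 d.
L(t_c) = L₀ e^(−k_1 t_c) = 30.1 × 0.8295 = 24.97 mg/L, and at the critical point k_2 D_c = k_1 L, so D_c = (0.345/1.81) × 24.97 = 4.759 mg/L.
x_c = v t_c = 0.249 m/s × 0.5419 d × 86400 s/d = 11660 m ≈ 11.7 km.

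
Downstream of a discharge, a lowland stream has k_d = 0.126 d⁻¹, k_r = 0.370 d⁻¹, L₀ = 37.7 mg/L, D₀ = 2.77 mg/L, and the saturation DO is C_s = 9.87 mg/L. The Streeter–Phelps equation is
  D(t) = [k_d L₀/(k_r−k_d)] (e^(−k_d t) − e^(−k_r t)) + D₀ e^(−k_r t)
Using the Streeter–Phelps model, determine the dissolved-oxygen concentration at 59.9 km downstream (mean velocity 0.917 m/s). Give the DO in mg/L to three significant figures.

Travel time t = x/v = 59.9 km / (0.917 m/s) = 59900 m / 0.917 m/s = 65320 s = 0.7560 d.
k_d L₀/(k_r−k_d) = 0.126×37.7/(0.370−0.126) = 4.750/0.2440 = 19.47 mg/L.
e^(−k_d t) = e^(−0.126×0.7560) = 0.9091; e^(−k_r t) = e^(−0.370×0.7560) = 0.7560.
D = 19.47 × (0.9091 − 0.7560) + 2.77 × 0.7560 = 2.982 + 2.094 = 5.076 mg/L.
DO = C_s − D = 9.87 − 5.076 = 4.794 mg/L.

DO ≈ 4.79 mg/L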